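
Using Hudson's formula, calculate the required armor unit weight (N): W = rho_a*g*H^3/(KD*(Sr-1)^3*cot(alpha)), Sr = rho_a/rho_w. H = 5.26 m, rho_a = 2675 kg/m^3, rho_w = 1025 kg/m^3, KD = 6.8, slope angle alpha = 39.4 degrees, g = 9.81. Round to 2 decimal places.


Sr = rho_a / rho_w = 2675 / 1025 = 2.609756
(Sr - 1) = 1.609756
(Sr - 1)^3 = 4.171385
cot(39.4) = 1 / tan(39.4) = 1 / 0.821409 = 1.217420
Numerator = 2675 * 9.81 * 5.26^3 = 3819003.2345
Denominator = 6.8 * 4.171385 * 1.217420 = 34.532622
W = 3819003.2345 / 34.532622
W = 110591.17 N

110591.17


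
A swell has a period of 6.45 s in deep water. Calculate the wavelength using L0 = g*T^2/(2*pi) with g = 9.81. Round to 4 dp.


L0 = g * T^2 / (2 * pi)
L0 = 9.81 * 6.45^2 / (2 * pi)
L0 = 9.81 * 41.6025 / 6.28319
L0 = 408.1205 / 6.28319
L0 = 64.9544 m

64.9544


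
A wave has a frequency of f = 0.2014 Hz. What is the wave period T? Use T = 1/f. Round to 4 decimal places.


T = 1 / f
T = 1 / 0.2014
T = 4.9652 s

4.9652


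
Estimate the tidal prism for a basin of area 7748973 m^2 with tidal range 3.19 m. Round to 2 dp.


Tidal prism = Area * Tidal range
P = 7748973 * 3.19
P = 24719223.87 m^3

24719223.87


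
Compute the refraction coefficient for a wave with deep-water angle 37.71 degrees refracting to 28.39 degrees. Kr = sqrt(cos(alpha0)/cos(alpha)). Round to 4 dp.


Kr = sqrt(cos(alpha0) / cos(alpha))
cos(37.71) = 0.791117
cos(28.39) = 0.879732
Kr = sqrt(0.791117 / 0.879732)
Kr = sqrt(0.899271)
Kr = 0.9483

0.9483


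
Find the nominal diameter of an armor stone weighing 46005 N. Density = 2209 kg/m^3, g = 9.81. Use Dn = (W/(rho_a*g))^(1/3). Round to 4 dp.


V = W / (rho_a * g)
V = 46005 / (2209 * 9.81)
V = 46005 / 21670.29
V = 2.122953 m^3
Dn = V^(1/3) = 2.122953^(1/3)
Dn = 1.2852 m

1.2852


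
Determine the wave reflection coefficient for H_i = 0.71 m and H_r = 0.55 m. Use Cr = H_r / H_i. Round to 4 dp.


Cr = H_r / H_i
Cr = 0.55 / 0.71
Cr = 0.7746

0.7746


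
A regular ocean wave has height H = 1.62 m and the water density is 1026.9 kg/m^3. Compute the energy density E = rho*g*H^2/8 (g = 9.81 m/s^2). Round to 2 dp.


E = (1/8) * rho * g * H^2
E = (1/8) * 1026.9 * 9.81 * 1.62^2
E = 0.125 * 1026.9 * 9.81 * 2.6244
E = 3304.74 J/m^2

3304.74


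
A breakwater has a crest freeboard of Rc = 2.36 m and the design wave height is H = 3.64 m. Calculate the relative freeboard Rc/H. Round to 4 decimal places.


Relative freeboard = Rc / H
= 2.36 / 3.64
= 0.6484

0.6484


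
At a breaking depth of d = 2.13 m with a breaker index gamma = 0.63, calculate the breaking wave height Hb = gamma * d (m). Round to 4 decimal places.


Hb = gamma * d
Hb = 0.63 * 2.13
Hb = 1.3419 m

1.3419


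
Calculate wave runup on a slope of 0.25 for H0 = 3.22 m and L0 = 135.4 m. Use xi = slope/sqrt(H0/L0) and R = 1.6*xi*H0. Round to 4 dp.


xi = slope / sqrt(H0/L0)
H0/L0 = 3.22/135.4 = 0.023781
sqrt(0.023781) = 0.154212
xi = 0.25 / 0.154212 = 1.621143
R = 1.6 * xi * H0 = 1.6 * 1.621143 * 3.22
R = 8.3521 m

8.3521


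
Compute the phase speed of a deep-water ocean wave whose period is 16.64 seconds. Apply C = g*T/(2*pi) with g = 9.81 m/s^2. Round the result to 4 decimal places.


We use the deep-water celerity formula:
C = g * T / (2 * pi)
C = 9.81 * 16.64 / (2 * 3.14159...)
C = 163.238400 / 6.283185
C = 25.9802 m/s

25.9802


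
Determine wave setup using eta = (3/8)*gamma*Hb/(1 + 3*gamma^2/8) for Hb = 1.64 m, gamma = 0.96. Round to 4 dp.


eta = (3/8) * gamma * Hb / (1 + 3*gamma^2/8)
Numerator = (3/8) * 0.96 * 1.64 = 0.590400
Denominator = 1 + 3*0.96^2/8 = 1 + 0.345600 = 1.345600
eta = 0.590400 / 1.345600
eta = 0.4388 m

0.4388


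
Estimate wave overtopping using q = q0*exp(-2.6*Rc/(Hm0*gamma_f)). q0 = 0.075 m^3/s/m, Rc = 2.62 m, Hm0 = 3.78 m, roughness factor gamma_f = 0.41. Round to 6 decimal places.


q = q0 * exp(-2.6 * Rc / (Hm0 * gamma_f))
Exponent = -2.6 * 2.62 / (3.78 * 0.41)
= -2.6 * 2.62 / 1.5498
= -4.395406
exp(-4.395406) = 0.012334
q = 0.075 * 0.012334
q = 0.000925 m^3/s/m

0.000925


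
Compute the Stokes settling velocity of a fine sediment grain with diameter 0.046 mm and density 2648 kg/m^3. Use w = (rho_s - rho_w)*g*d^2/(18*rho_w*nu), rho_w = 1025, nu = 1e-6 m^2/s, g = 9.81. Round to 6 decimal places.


w = (rho_s - rho_w) * g * d^2 / (18 * rho_w * nu)
d = 0.046 mm = 0.000046 m
rho_s - rho_w = 2648 - 1025 = 1623
Numerator = 1623 * 9.81 * (0.000046)^2 = 0.000033690169
Denominator = 18 * 1025 * 1e-6 = 0.018450
w = 0.001826 m/s

0.001826


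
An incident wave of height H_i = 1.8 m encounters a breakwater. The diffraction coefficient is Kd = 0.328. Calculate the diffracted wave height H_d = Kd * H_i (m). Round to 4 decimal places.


H_d = Kd * H_i
H_d = 0.328 * 1.8
H_d = 0.5904 m

0.5904


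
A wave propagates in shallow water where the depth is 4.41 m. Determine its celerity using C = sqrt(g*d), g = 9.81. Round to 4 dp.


Using the shallow-water approximation:
C = sqrt(g * d) = sqrt(9.81 * 4.41)
C = sqrt(43.2621)
C = 6.5774 m/s

6.5774


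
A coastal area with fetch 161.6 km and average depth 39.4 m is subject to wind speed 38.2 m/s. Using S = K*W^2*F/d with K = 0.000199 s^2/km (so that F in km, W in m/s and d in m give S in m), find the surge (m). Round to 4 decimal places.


S = K * W^2 * F / d
W^2 = 38.2^2 = 1459.24
S = 0.000199 * 1459.24 * 161.6 / 39.4
Numerator = 0.000199 * 1459.24 * 161.6 = 46.926824
S = 46.926824 / 39.4 = 1.1910 m

1.1910


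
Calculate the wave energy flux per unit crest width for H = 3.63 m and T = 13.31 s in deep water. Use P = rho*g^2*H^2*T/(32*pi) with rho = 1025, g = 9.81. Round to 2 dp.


P = rho * g^2 * H^2 * T / (32 * pi)
P = 1025 * 9.81^2 * 3.63^2 * 13.31 / (32 * pi)
P = 1025 * 96.2361 * 13.1769 * 13.31 / 100.53096
P = 172089.09 W/m

172089.09


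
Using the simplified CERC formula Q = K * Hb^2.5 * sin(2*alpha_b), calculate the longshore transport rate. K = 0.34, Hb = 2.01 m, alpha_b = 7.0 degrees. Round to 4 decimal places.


Q = K * Hb^2.5 * sin(2 * alpha_b)
Hb^2.5 = 2.01^2.5 = 5.727830
sin(2 * 7.0) = sin(14.0) = 0.241922
Q = 0.34 * 5.727830 * 0.241922
Q = 0.4711 m^3/s

0.4711


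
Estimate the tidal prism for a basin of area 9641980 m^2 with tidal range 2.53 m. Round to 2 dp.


Tidal prism = Area * Tidal range
P = 9641980 * 2.53
P = 24394209.40 m^3

24394209.40


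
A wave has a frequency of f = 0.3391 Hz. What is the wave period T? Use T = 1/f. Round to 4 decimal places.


T = 1 / f
T = 1 / 0.3391
T = 2.9490 s

2.9490


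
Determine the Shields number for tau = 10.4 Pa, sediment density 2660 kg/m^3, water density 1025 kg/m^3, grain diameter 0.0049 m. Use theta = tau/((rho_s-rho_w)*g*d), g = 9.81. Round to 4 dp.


theta = tau / ((rho_s - rho_w) * g * d)
rho_s - rho_w = 2660 - 1025 = 1635
Denominator = 1635 * 9.81 * 0.0049 = 78.592815
theta = 10.4 / 78.592815
theta = 0.1323

0.1323


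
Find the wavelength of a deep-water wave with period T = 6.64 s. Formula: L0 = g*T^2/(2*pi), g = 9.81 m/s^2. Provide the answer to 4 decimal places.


L0 = g * T^2 / (2 * pi)
L0 = 9.81 * 6.64^2 / (2 * pi)
L0 = 9.81 * 44.0896 / 6.28319
L0 = 432.5190 / 6.28319
L0 = 68.8375 m

68.8375


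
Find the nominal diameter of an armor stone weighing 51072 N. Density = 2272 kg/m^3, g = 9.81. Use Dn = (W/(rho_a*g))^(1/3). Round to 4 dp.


V = W / (rho_a * g)
V = 51072 / (2272 * 9.81)
V = 51072 / 22288.32
V = 2.291424 m^3
Dn = V^(1/3) = 2.291424^(1/3)
Dn = 1.3184 m

1.3184


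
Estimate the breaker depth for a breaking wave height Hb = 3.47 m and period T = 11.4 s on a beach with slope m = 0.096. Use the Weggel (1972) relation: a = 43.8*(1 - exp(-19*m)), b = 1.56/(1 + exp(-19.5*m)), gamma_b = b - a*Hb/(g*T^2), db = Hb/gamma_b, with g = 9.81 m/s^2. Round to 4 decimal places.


a = 43.8 * (1 - exp(-19 * m))
exp(-19 * 0.096) = exp(-1.8240) = 0.161379
a = 43.8 * (1 - 0.161379) = 36.731602
b = 1.56 / (1 + exp(-19.5 * m))
exp(-19.5 * 0.096) = exp(-1.8720) = 0.153816
b = 1.56 / (1 + 0.153816) = 1.352036
Hb / (g * T^2) = 3.47 / (9.81 * 11.4^2) = 3.47 / 1274.9076 = 0.00272177
gamma_b = b - a * Hb/(g*T^2) = 1.352036 - 36.731602 * 0.00272177 = 1.252061
db = Hb / gamma_b = 3.47 / 1.252061
db = 2.7714 m

2.7714


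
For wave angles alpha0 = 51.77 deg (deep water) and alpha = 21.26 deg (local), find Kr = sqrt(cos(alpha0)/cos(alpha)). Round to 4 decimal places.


Kr = sqrt(cos(alpha0) / cos(alpha))
cos(51.77) = 0.618820
cos(21.26) = 0.931945
Kr = sqrt(0.618820 / 0.931945)
Kr = sqrt(0.664009)
Kr = 0.8149

0.8149


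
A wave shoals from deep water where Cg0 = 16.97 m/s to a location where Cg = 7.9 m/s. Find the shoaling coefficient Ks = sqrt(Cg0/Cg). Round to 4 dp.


Ks = sqrt(Cg0 / Cg)
Ks = sqrt(16.97 / 7.9)
Ks = sqrt(2.1481)
Ks = 1.4656

1.4656


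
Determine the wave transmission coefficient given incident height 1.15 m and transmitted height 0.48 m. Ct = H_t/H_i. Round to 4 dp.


Ct = H_t / H_i
Ct = 0.48 / 1.15
Ct = 0.4174

0.4174


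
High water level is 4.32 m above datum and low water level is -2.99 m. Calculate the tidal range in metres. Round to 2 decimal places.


Tidal range = High water - Low water
Tidal range = 4.32 - (-2.99)
Tidal range = 7.31 m

7.31


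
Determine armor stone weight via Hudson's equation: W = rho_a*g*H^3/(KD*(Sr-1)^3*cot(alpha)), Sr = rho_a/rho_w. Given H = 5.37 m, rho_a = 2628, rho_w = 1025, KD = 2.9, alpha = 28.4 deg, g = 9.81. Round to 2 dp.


Sr = rho_a / rho_w = 2628 / 1025 = 2.563902
(Sr - 1) = 1.563902
(Sr - 1)^3 = 3.824978
cot(28.4) = 1 / tan(28.4) = 1 / 0.540698 = 1.849461
Numerator = 2628 * 9.81 * 5.37^3 = 3992245.3652
Denominator = 2.9 * 3.824978 * 1.849461 = 20.515033
W = 3992245.3652 / 20.515033
W = 194600.97 N

194600.97


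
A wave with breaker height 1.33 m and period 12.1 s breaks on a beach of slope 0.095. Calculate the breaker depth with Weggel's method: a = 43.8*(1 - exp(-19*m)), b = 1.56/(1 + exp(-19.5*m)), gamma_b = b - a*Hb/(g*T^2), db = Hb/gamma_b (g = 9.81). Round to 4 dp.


a = 43.8 * (1 - exp(-19 * m))
exp(-19 * 0.095) = exp(-1.8050) = 0.164474
a = 43.8 * (1 - 0.164474) = 36.596019
b = 1.56 / (1 + exp(-19.5 * m))
exp(-19.5 * 0.095) = exp(-1.8525) = 0.156845
b = 1.56 / (1 + 0.156845) = 1.348496
Hb / (g * T^2) = 1.33 / (9.81 * 12.1^2) = 1.33 / 1436.2821 = 0.00092600
gamma_b = b - a * Hb/(g*T^2) = 1.348496 - 36.596019 * 0.00092600 = 1.314608
db = Hb / gamma_b = 1.33 / 1.314608
db = 1.0117 m

1.0117


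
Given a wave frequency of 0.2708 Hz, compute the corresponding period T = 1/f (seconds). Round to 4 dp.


T = 1 / f
T = 1 / 0.2708
T = 3.6928 s

3.6928


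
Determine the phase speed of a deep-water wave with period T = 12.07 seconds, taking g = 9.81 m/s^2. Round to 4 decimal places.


We use the deep-water celerity formula:
C = g * T / (2 * pi)
C = 9.81 * 12.07 / (2 * 3.14159...)
C = 118.406700 / 6.283185
C = 18.8450 m/s

18.8450


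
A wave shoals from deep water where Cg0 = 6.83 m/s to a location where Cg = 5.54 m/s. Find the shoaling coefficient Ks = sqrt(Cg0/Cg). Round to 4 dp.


Ks = sqrt(Cg0 / Cg)
Ks = sqrt(6.83 / 5.54)
Ks = sqrt(1.2329)
Ks = 1.1103

1.1103


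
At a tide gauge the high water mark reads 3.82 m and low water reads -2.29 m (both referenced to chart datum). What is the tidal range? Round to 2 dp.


Tidal range = High water - Low water
Tidal range = 3.82 - (-2.29)
Tidal range = 6.11 m

6.11


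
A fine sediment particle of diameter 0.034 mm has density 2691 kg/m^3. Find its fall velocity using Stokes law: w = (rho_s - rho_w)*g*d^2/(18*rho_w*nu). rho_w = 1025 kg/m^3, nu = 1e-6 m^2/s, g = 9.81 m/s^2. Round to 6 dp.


w = (rho_s - rho_w) * g * d^2 / (18 * rho_w * nu)
d = 0.034 mm = 0.000034 m
rho_s - rho_w = 2691 - 1025 = 1666
Numerator = 1666 * 9.81 * (0.000034)^2 = 0.000018893040
Denominator = 18 * 1025 * 1e-6 = 0.018450
w = 0.001024 m/s

0.001024


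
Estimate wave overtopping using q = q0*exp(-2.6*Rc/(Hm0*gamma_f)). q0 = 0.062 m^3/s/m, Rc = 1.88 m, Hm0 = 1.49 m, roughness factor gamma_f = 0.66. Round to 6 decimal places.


q = q0 * exp(-2.6 * Rc / (Hm0 * gamma_f))
Exponent = -2.6 * 1.88 / (1.49 * 0.66)
= -2.6 * 1.88 / 0.9834
= -4.970510
exp(-4.970510) = 0.006940
q = 0.062 * 0.006940
q = 0.000430 m^3/s/m

0.000430


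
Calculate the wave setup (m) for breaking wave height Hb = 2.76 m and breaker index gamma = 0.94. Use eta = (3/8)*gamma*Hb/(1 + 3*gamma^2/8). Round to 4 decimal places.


eta = (3/8) * gamma * Hb / (1 + 3*gamma^2/8)
Numerator = (3/8) * 0.94 * 2.76 = 0.972900
Denominator = 1 + 3*0.94^2/8 = 1 + 0.331350 = 1.331350
eta = 0.972900 / 1.331350
eta = 0.7308 m

0.7308


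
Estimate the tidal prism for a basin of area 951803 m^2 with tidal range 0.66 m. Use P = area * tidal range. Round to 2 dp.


Tidal prism = Area * Tidal range
P = 951803 * 0.66
P = 628189.98 m^3

628189.98


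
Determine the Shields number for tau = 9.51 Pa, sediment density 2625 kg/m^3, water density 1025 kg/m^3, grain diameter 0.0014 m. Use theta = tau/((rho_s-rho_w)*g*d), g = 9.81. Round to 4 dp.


theta = tau / ((rho_s - rho_w) * g * d)
rho_s - rho_w = 2625 - 1025 = 1600
Denominator = 1600 * 9.81 * 0.0014 = 21.974400
theta = 9.51 / 21.974400
theta = 0.4328

0.4328


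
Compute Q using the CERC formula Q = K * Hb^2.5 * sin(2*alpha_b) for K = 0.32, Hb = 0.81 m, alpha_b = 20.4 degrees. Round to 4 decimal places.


Q = K * Hb^2.5 * sin(2 * alpha_b)
Hb^2.5 = 0.81^2.5 = 0.590490
sin(2 * 20.4) = sin(40.8) = 0.653421
Q = 0.32 * 0.590490 * 0.653421
Q = 0.1235 m^3/s

0.1235


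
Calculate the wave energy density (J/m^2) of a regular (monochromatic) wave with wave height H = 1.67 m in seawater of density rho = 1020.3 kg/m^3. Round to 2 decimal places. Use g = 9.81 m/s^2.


E = (1/8) * rho * g * H^2
E = (1/8) * 1020.3 * 9.81 * 1.67^2
E = 0.125 * 1020.3 * 9.81 * 2.7889
E = 3489.31 J/m^2

3489.31


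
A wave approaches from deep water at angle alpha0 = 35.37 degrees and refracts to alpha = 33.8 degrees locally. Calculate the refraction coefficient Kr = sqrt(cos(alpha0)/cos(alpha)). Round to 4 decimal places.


Kr = sqrt(cos(alpha0) / cos(alpha))
cos(35.37) = 0.815431
cos(33.8) = 0.830984
Kr = sqrt(0.815431 / 0.830984)
Kr = sqrt(0.981283)
Kr = 0.9906

0.9906


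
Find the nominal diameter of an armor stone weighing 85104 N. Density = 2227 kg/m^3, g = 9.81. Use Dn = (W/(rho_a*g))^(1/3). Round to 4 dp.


V = W / (rho_a * g)
V = 85104 / (2227 * 9.81)
V = 85104 / 21846.87
V = 3.895478 m^3
Dn = V^(1/3) = 3.895478^(1/3)
Dn = 1.5735 m

1.5735


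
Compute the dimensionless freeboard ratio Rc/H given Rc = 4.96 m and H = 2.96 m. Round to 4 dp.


Relative freeboard = Rc / H
= 4.96 / 2.96
= 1.6757

1.6757


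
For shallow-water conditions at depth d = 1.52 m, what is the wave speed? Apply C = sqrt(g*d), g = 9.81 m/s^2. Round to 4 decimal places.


Using the shallow-water approximation:
C = sqrt(g * d) = sqrt(9.81 * 1.52)
C = sqrt(14.9112)
C = 3.8615 m/s

3.8615


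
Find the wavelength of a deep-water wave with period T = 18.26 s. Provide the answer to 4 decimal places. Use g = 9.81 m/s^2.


L0 = g * T^2 / (2 * pi)
L0 = 9.81 * 18.26^2 / (2 * pi)
L0 = 9.81 * 333.4276 / 6.28319
L0 = 3270.9248 / 6.28319
L0 = 520.5838 m

520.5838


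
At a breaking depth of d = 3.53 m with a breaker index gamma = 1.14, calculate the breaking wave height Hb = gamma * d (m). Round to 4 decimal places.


Hb = gamma * d
Hb = 1.14 * 3.53
Hb = 4.0242 m

4.0242


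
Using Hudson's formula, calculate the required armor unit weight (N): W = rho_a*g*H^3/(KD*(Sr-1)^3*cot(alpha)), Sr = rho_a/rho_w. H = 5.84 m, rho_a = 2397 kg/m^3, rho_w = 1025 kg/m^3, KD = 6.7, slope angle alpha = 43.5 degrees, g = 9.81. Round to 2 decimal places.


Sr = rho_a / rho_w = 2397 / 1025 = 2.338537
(Sr - 1) = 1.338537
(Sr - 1)^3 = 2.398229
cot(43.5) = 1 / tan(43.5) = 1 / 0.948965 = 1.053780
Numerator = 2397 * 9.81 * 5.84^3 = 4683554.5486
Denominator = 6.7 * 2.398229 * 1.053780 = 16.932284
W = 4683554.5486 / 16.932284
W = 276605.01 N

276605.01


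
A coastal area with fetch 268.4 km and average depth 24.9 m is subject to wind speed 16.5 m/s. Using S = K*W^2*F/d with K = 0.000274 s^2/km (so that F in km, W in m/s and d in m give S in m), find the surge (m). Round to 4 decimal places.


S = K * W^2 * F / d
W^2 = 16.5^2 = 272.25
S = 0.000274 * 272.25 * 268.4 / 24.9
Numerator = 0.000274 * 272.25 * 268.4 = 20.021701
S = 20.021701 / 24.9 = 0.8041 m

0.8041


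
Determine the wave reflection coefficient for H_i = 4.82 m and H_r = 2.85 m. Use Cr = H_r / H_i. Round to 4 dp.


Cr = H_r / H_i
Cr = 2.85 / 4.82
Cr = 0.5913

0.5913


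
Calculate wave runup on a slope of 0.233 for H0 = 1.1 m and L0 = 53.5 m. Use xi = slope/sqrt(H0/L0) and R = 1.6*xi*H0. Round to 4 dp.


xi = slope / sqrt(H0/L0)
H0/L0 = 1.1/53.5 = 0.020561
sqrt(0.020561) = 0.143390
xi = 0.233 / 0.143390 = 1.624937
R = 1.6 * xi * H0 = 1.6 * 1.624937 * 1.1
R = 2.8599 m

2.8599


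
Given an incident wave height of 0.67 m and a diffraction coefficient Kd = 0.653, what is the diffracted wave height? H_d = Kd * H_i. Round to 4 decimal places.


H_d = Kd * H_i
H_d = 0.653 * 0.67
H_d = 0.4375 m

0.4375


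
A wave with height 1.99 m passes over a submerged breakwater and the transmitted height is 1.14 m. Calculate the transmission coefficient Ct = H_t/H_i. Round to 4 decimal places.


Ct = H_t / H_i
Ct = 1.14 / 1.99
Ct = 0.5729

0.5729


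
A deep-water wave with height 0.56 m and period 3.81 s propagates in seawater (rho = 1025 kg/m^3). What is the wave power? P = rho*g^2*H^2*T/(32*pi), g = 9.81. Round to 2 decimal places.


P = rho * g^2 * H^2 * T / (32 * pi)
P = 1025 * 9.81^2 * 0.56^2 * 3.81 / (32 * pi)
P = 1025 * 96.2361 * 0.3136 * 3.81 / 100.53096
P = 1172.37 W/m

1172.37


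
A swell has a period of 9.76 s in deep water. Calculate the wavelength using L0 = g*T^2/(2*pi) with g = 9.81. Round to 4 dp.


L0 = g * T^2 / (2 * pi)
L0 = 9.81 * 9.76^2 / (2 * pi)
L0 = 9.81 * 95.2576 / 6.28319
L0 = 934.4771 / 6.28319
L0 = 148.7266 m

148.7266


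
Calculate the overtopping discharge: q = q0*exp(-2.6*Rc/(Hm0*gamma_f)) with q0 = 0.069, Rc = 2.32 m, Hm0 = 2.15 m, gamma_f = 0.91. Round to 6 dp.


q = q0 * exp(-2.6 * Rc / (Hm0 * gamma_f))
Exponent = -2.6 * 2.32 / (2.15 * 0.91)
= -2.6 * 2.32 / 1.9565
= -3.083056
exp(-3.083056) = 0.045819
q = 0.069 * 0.045819
q = 0.003162 m^3/s/m

0.003162


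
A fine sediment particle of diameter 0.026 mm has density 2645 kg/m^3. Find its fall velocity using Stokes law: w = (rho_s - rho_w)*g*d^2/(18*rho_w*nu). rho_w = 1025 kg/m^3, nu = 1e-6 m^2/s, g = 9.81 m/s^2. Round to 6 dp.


w = (rho_s - rho_w) * g * d^2 / (18 * rho_w * nu)
d = 0.026 mm = 0.000026 m
rho_s - rho_w = 2645 - 1025 = 1620
Numerator = 1620 * 9.81 * (0.000026)^2 = 0.000010743127
Denominator = 18 * 1025 * 1e-6 = 0.018450
w = 0.000582 m/s

0.000582


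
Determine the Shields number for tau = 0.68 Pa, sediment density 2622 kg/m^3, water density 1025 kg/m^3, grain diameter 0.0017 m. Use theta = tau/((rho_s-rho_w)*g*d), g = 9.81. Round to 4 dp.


theta = tau / ((rho_s - rho_w) * g * d)
rho_s - rho_w = 2622 - 1025 = 1597
Denominator = 1597 * 9.81 * 0.0017 = 26.633169
theta = 0.68 / 26.633169
theta = 0.0255

0.0255


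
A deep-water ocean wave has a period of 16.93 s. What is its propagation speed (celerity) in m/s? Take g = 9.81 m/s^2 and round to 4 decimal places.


We use the deep-water celerity formula:
C = g * T / (2 * pi)
C = 9.81 * 16.93 / (2 * 3.14159...)
C = 166.083300 / 6.283185
C = 26.4330 m/s

26.4330


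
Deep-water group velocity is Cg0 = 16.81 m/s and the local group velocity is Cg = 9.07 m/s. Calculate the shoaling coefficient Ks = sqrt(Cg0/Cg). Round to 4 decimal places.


Ks = sqrt(Cg0 / Cg)
Ks = sqrt(16.81 / 9.07)
Ks = sqrt(1.8534)
Ks = 1.3614

1.3614


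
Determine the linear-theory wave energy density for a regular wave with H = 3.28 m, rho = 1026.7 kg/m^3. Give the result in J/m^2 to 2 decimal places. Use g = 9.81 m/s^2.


E = (1/8) * rho * g * H^2
E = (1/8) * 1026.7 * 9.81 * 3.28^2
E = 0.125 * 1026.7 * 9.81 * 10.7584
E = 13544.73 J/m^2

13544.73


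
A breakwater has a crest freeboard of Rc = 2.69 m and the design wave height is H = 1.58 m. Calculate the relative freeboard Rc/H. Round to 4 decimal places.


Relative freeboard = Rc / H
= 2.69 / 1.58
= 1.7025

1.7025


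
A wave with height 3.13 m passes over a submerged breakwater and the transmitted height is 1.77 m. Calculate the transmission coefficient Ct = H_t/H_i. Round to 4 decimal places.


Ct = H_t / H_i
Ct = 1.77 / 3.13
Ct = 0.5655

0.5655


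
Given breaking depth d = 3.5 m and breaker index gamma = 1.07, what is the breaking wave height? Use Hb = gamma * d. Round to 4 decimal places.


Hb = gamma * d
Hb = 1.07 * 3.5
Hb = 3.7450 m

3.7450


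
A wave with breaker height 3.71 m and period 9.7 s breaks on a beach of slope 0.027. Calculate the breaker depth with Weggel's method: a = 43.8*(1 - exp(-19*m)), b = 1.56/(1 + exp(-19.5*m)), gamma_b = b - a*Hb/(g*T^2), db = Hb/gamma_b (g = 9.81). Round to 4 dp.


a = 43.8 * (1 - exp(-19 * m))
exp(-19 * 0.027) = exp(-0.5130) = 0.598697
a = 43.8 * (1 - 0.598697) = 17.577081
b = 1.56 / (1 + exp(-19.5 * m))
exp(-19.5 * 0.027) = exp(-0.5265) = 0.590669
b = 1.56 / (1 + 0.590669) = 0.980720
Hb / (g * T^2) = 3.71 / (9.81 * 9.7^2) = 3.71 / 923.0229 = 0.00401940
gamma_b = b - a * Hb/(g*T^2) = 0.980720 - 17.577081 * 0.00401940 = 0.910070
db = Hb / gamma_b = 3.71 / 0.910070
db = 4.0766 m

4.0766


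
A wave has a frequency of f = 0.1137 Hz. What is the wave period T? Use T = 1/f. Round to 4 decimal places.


T = 1 / f
T = 1 / 0.1137
T = 8.7951 s

8.7951


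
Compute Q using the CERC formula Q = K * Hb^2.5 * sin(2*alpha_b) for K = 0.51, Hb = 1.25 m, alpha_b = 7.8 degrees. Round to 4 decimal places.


Q = K * Hb^2.5 * sin(2 * alpha_b)
Hb^2.5 = 1.25^2.5 = 1.746928
sin(2 * 7.8) = sin(15.6) = 0.268920
Q = 0.51 * 1.746928 * 0.268920
Q = 0.2396 m^3/s

0.2396


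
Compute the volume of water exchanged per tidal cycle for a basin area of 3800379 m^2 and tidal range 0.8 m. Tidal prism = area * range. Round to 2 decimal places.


Tidal prism = Area * Tidal range
P = 3800379 * 0.8
P = 3040303.20 m^3

3040303.20


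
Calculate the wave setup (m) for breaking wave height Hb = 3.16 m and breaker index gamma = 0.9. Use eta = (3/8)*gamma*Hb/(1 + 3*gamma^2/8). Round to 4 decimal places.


eta = (3/8) * gamma * Hb / (1 + 3*gamma^2/8)
Numerator = (3/8) * 0.9 * 3.16 = 1.066500
Denominator = 1 + 3*0.9^2/8 = 1 + 0.303750 = 1.303750
eta = 1.066500 / 1.303750
eta = 0.8180 m

0.8180


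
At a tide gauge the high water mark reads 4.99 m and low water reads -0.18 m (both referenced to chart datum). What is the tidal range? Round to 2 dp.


Tidal range = High water - Low water
Tidal range = 4.99 - (-0.18)
Tidal range = 5.17 m

5.17


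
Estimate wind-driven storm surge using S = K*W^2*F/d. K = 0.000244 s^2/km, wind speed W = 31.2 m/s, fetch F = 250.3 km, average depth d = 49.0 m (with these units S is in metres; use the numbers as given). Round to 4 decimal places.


S = K * W^2 * F / d
W^2 = 31.2^2 = 973.44
S = 0.000244 * 973.44 * 250.3 / 49.0
Numerator = 0.000244 * 973.44 * 250.3 = 59.451096
S = 59.451096 / 49.0 = 1.2133 m

1.2133


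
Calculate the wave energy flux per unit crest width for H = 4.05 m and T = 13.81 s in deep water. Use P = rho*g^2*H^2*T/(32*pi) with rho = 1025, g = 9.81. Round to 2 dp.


P = rho * g^2 * H^2 * T / (32 * pi)
P = 1025 * 9.81^2 * 4.05^2 * 13.81 / (32 * pi)
P = 1025 * 96.2361 * 16.4025 * 13.81 / 100.53096
P = 222262.27 W/m

222262.27


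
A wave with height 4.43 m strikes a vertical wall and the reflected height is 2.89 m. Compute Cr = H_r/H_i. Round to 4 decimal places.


Cr = H_r / H_i
Cr = 2.89 / 4.43
Cr = 0.6524

0.6524


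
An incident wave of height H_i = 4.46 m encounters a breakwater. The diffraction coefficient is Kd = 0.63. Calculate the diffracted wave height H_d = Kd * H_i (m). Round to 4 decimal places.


H_d = Kd * H_i
H_d = 0.63 * 4.46
H_d = 2.8098 m

2.8098


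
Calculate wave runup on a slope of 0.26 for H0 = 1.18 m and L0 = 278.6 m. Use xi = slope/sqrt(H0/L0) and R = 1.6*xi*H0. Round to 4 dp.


xi = slope / sqrt(H0/L0)
H0/L0 = 1.18/278.6 = 0.004235
sqrt(0.004235) = 0.065080
xi = 0.26 / 0.065080 = 3.995056
R = 1.6 * xi * H0 = 1.6 * 3.995056 * 1.18
R = 7.5427 m

7.5427


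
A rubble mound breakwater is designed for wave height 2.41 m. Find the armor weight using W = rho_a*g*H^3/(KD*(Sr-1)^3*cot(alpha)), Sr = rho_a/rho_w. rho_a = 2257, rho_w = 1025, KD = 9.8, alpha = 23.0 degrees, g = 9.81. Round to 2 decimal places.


Sr = rho_a / rho_w = 2257 / 1025 = 2.201951
(Sr - 1) = 1.201951
(Sr - 1)^3 = 1.736443
cot(23.0) = 1 / tan(23.0) = 1 / 0.424475 = 2.355852
Numerator = 2257 * 9.81 * 2.41^3 = 309921.4920
Denominator = 9.8 * 1.736443 * 2.355852 = 40.089872
W = 309921.4920 / 40.089872
W = 7730.67 N

7730.67


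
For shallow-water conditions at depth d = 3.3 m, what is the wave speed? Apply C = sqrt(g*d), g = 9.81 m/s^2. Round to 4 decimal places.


Using the shallow-water approximation:
C = sqrt(g * d) = sqrt(9.81 * 3.3)
C = sqrt(32.3730)
C = 5.6897 m/s

5.6897


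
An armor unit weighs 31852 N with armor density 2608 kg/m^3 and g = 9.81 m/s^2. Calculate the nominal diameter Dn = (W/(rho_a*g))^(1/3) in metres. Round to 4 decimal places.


V = W / (rho_a * g)
V = 31852 / (2608 * 9.81)
V = 31852 / 25584.48
V = 1.244974 m^3
Dn = V^(1/3) = 1.244974^(1/3)
Dn = 1.0758 m

1.0758


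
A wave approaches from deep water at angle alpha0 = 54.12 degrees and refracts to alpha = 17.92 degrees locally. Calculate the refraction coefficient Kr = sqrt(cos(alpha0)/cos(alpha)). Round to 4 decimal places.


Kr = sqrt(cos(alpha0) / cos(alpha))
cos(54.12) = 0.586090
cos(17.92) = 0.951487
Kr = sqrt(0.586090 / 0.951487)
Kr = sqrt(0.615972)
Kr = 0.7848

0.7848


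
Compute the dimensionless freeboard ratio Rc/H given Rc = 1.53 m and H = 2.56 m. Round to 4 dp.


Relative freeboard = Rc / H
= 1.53 / 2.56
= 0.5977

0.5977


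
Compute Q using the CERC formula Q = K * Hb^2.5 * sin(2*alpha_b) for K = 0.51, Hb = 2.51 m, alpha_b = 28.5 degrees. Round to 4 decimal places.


Q = K * Hb^2.5 * sin(2 * alpha_b)
Hb^2.5 = 2.51^2.5 = 9.981236
sin(2 * 28.5) = sin(57.0) = 0.838671
Q = 0.51 * 9.981236 * 0.838671
Q = 4.2692 m^3/s

4.2692


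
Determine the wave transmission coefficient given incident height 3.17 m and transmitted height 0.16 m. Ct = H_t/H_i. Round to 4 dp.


Ct = H_t / H_i
Ct = 0.16 / 3.17
Ct = 0.0505

0.0505


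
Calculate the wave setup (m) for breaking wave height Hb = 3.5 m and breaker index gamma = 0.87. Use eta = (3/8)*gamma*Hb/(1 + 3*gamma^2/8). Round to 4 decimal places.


eta = (3/8) * gamma * Hb / (1 + 3*gamma^2/8)
Numerator = (3/8) * 0.87 * 3.5 = 1.141875
Denominator = 1 + 3*0.87^2/8 = 1 + 0.283838 = 1.283838
eta = 1.141875 / 1.283838
eta = 0.8894 m

0.8894


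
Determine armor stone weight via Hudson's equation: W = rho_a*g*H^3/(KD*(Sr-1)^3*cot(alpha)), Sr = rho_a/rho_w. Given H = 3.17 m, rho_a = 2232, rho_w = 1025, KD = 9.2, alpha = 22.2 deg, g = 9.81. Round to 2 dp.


Sr = rho_a / rho_w = 2232 / 1025 = 2.177561
(Sr - 1) = 1.177561
(Sr - 1)^3 = 1.632865
cot(22.2) = 1 / tan(22.2) = 1 / 0.408092 = 2.450425
Numerator = 2232 * 9.81 * 3.17^3 = 697494.8162
Denominator = 9.2 * 1.632865 * 2.450425 = 36.811159
W = 697494.8162 / 36.811159
W = 18947.92 N

18947.92


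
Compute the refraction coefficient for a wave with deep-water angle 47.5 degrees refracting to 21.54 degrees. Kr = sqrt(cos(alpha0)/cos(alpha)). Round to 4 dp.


Kr = sqrt(cos(alpha0) / cos(alpha))
cos(47.5) = 0.675590
cos(21.54) = 0.930161
Kr = sqrt(0.675590 / 0.930161)
Kr = sqrt(0.726315)
Kr = 0.8522

0.8522


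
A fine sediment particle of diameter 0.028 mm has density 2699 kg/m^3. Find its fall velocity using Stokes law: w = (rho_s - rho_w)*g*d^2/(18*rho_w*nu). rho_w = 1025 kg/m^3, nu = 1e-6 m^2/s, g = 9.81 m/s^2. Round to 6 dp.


w = (rho_s - rho_w) * g * d^2 / (18 * rho_w * nu)
d = 0.028 mm = 0.000028 m
rho_s - rho_w = 2699 - 1025 = 1674
Numerator = 1674 * 9.81 * (0.000028)^2 = 0.000012874801
Denominator = 18 * 1025 * 1e-6 = 0.018450
w = 0.000698 m/s

0.000698


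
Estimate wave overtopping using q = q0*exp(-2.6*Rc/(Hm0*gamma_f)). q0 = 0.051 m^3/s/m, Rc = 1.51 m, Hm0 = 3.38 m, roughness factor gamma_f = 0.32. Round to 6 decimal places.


q = q0 * exp(-2.6 * Rc / (Hm0 * gamma_f))
Exponent = -2.6 * 1.51 / (3.38 * 0.32)
= -2.6 * 1.51 / 1.0816
= -3.629808
exp(-3.629808) = 0.026521
q = 0.051 * 0.026521
q = 0.001353 m^3/s/m

0.001353


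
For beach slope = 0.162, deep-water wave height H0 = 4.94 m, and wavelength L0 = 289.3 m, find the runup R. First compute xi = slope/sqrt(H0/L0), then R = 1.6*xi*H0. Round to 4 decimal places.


xi = slope / sqrt(H0/L0)
H0/L0 = 4.94/289.3 = 0.017076
sqrt(0.017076) = 0.130674
xi = 0.162 / 0.130674 = 1.239726
R = 1.6 * xi * H0 = 1.6 * 1.239726 * 4.94
R = 9.7988 m

9.7988


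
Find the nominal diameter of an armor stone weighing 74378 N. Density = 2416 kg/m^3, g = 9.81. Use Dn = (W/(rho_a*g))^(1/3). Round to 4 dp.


V = W / (rho_a * g)
V = 74378 / (2416 * 9.81)
V = 74378 / 23700.96
V = 3.138185 m^3
Dn = V^(1/3) = 3.138185^(1/3)
Dn = 1.4641 m

1.4641


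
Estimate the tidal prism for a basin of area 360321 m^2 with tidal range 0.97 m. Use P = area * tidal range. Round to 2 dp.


Tidal prism = Area * Tidal range
P = 360321 * 0.97
P = 349511.37 m^3

349511.37


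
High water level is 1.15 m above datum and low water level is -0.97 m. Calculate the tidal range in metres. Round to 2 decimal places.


Tidal range = High water - Low water
Tidal range = 1.15 - (-0.97)
Tidal range = 2.12 m

2.12


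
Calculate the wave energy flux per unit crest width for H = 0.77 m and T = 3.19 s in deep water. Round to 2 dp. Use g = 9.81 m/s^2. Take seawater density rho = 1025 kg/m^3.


P = rho * g^2 * H^2 * T / (32 * pi)
P = 1025 * 9.81^2 * 0.77^2 * 3.19 / (32 * pi)
P = 1025 * 96.2361 * 0.5929 * 3.19 / 100.53096
P = 1855.81 W/m

1855.81


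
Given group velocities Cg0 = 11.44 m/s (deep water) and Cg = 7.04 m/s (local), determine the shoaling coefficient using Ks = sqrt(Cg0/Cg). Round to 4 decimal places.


Ks = sqrt(Cg0 / Cg)
Ks = sqrt(11.44 / 7.04)
Ks = sqrt(1.6250)
Ks = 1.2748

1.2748


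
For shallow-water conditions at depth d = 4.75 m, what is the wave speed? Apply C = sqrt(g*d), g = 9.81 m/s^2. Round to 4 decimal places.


Using the shallow-water approximation:
C = sqrt(g * d) = sqrt(9.81 * 4.75)
C = sqrt(46.5975)
C = 6.8262 m/s

6.8262


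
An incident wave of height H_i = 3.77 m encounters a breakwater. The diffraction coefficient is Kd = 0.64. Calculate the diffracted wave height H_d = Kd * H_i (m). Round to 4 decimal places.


H_d = Kd * H_i
H_d = 0.64 * 3.77
H_d = 2.4128 m

2.4128


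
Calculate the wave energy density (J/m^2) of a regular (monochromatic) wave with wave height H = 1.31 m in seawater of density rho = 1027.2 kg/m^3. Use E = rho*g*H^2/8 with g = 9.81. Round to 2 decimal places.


E = (1/8) * rho * g * H^2
E = (1/8) * 1027.2 * 9.81 * 1.31^2
E = 0.125 * 1027.2 * 9.81 * 1.7161
E = 2161.61 J/m^2

2161.61


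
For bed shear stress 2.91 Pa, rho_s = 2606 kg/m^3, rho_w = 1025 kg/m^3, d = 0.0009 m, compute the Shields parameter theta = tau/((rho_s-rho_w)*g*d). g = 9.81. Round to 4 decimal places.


theta = tau / ((rho_s - rho_w) * g * d)
rho_s - rho_w = 2606 - 1025 = 1581
Denominator = 1581 * 9.81 * 0.0009 = 13.958649
theta = 2.91 / 13.958649
theta = 0.2085

0.2085


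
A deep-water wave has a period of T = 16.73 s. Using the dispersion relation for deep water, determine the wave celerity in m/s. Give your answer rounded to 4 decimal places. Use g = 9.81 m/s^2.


We use the deep-water celerity formula:
C = g * T / (2 * pi)
C = 9.81 * 16.73 / (2 * 3.14159...)
C = 164.121300 / 6.283185
C = 26.1207 m/s

26.1207


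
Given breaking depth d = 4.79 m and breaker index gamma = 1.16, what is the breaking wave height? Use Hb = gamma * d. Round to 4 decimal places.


Hb = gamma * d
Hb = 1.16 * 4.79
Hb = 5.5564 m

5.5564


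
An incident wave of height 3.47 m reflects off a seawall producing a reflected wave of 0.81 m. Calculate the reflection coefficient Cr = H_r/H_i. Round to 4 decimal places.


Cr = H_r / H_i
Cr = 0.81 / 3.47
Cr = 0.2334

0.2334


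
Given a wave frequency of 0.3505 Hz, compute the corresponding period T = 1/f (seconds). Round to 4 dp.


T = 1 / f
T = 1 / 0.3505
T = 2.8531 s

2.8531


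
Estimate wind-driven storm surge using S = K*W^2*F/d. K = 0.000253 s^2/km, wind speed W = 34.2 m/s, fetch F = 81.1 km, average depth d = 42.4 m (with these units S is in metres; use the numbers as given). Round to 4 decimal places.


S = K * W^2 * F / d
W^2 = 34.2^2 = 1169.64
S = 0.000253 * 1169.64 * 81.1 / 42.4
Numerator = 0.000253 * 1169.64 * 81.1 = 23.999024
S = 23.999024 / 42.4 = 0.5660 m

0.5660


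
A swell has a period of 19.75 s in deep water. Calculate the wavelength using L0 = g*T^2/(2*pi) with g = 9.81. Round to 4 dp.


L0 = g * T^2 / (2 * pi)
L0 = 9.81 * 19.75^2 / (2 * pi)
L0 = 9.81 * 390.0625 / 6.28319
L0 = 3826.5131 / 6.28319
L0 = 609.0085 m

609.0085


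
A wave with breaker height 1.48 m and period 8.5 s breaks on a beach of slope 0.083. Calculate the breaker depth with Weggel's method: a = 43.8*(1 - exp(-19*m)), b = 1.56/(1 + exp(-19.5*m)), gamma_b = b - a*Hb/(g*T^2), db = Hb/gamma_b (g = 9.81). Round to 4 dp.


a = 43.8 * (1 - exp(-19 * m))
exp(-19 * 0.083) = exp(-1.5770) = 0.206594
a = 43.8 * (1 - 0.206594) = 34.751185
b = 1.56 / (1 + exp(-19.5 * m))
exp(-19.5 * 0.083) = exp(-1.6185) = 0.198196
b = 1.56 / (1 + 0.198196) = 1.301958
Hb / (g * T^2) = 1.48 / (9.81 * 8.5^2) = 1.48 / 708.7725 = 0.00208812
gamma_b = b - a * Hb/(g*T^2) = 1.301958 - 34.751185 * 0.00208812 = 1.229393
db = Hb / gamma_b = 1.48 / 1.229393
db = 1.2038 m

1.2038


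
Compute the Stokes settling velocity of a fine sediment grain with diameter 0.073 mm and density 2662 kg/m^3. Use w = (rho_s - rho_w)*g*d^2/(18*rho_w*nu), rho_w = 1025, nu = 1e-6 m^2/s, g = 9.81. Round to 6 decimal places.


w = (rho_s - rho_w) * g * d^2 / (18 * rho_w * nu)
d = 0.073 mm = 0.000073 m
rho_s - rho_w = 2662 - 1025 = 1637
Numerator = 1637 * 9.81 * (0.000073)^2 = 0.000085578251
Denominator = 18 * 1025 * 1e-6 = 0.018450
w = 0.004638 m/s

0.004638


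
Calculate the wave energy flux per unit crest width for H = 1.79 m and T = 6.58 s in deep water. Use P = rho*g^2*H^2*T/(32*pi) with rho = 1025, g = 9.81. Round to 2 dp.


P = rho * g^2 * H^2 * T / (32 * pi)
P = 1025 * 9.81^2 * 1.79^2 * 6.58 / (32 * pi)
P = 1025 * 96.2361 * 3.2041 * 6.58 / 100.53096
P = 20686.83 W/m

20686.83


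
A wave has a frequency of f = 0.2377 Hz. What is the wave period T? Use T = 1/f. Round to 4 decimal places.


T = 1 / f
T = 1 / 0.2377
T = 4.2070 s

4.2070


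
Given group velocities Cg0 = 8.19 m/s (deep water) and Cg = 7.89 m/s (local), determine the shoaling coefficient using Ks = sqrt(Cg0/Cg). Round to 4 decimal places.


Ks = sqrt(Cg0 / Cg)
Ks = sqrt(8.19 / 7.89)
Ks = sqrt(1.0380)
Ks = 1.0188

1.0188


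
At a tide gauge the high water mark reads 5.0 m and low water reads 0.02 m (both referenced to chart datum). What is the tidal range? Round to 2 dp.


Tidal range = High water - Low water
Tidal range = 5.0 - (0.02)
Tidal range = 4.98 m

4.98


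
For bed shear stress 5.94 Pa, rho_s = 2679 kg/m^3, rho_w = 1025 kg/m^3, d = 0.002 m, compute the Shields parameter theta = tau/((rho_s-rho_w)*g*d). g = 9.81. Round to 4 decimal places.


theta = tau / ((rho_s - rho_w) * g * d)
rho_s - rho_w = 2679 - 1025 = 1654
Denominator = 1654 * 9.81 * 0.002 = 32.451480
theta = 5.94 / 32.451480
theta = 0.1830

0.1830


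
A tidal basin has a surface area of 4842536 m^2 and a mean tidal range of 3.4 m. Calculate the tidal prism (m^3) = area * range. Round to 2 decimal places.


Tidal prism = Area * Tidal range
P = 4842536 * 3.4
P = 16464622.40 m^3

16464622.40


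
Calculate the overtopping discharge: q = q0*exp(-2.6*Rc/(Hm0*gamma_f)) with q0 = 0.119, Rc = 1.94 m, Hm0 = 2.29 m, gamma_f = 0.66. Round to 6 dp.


q = q0 * exp(-2.6 * Rc / (Hm0 * gamma_f))
Exponent = -2.6 * 1.94 / (2.29 * 0.66)
= -2.6 * 1.94 / 1.5114
= -3.337303
exp(-3.337303) = 0.035533
q = 0.119 * 0.035533
q = 0.004228 m^3/s/m

0.004228


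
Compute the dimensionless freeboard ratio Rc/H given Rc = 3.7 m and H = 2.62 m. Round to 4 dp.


Relative freeboard = Rc / H
= 3.7 / 2.62
= 1.4122

1.4122


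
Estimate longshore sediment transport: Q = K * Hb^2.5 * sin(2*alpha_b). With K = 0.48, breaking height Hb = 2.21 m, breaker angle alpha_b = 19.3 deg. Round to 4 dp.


Q = K * Hb^2.5 * sin(2 * alpha_b)
Hb^2.5 = 2.21^2.5 = 7.260737
sin(2 * 19.3) = sin(38.6) = 0.623880
Q = 0.48 * 7.260737 * 0.623880
Q = 2.1743 m^3/s

2.1743


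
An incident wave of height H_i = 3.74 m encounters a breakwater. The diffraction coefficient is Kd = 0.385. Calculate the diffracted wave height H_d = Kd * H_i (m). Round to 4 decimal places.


H_d = Kd * H_i
H_d = 0.385 * 3.74
H_d = 1.4399 m

1.4399


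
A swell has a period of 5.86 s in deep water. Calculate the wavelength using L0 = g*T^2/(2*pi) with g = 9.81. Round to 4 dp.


L0 = g * T^2 / (2 * pi)
L0 = 9.81 * 5.86^2 / (2 * pi)
L0 = 9.81 * 34.3396 / 6.28319
L0 = 336.8715 / 6.28319
L0 = 53.6148 m

53.6148


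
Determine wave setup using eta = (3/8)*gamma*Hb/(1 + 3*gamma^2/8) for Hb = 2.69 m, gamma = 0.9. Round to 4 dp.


eta = (3/8) * gamma * Hb / (1 + 3*gamma^2/8)
Numerator = (3/8) * 0.9 * 2.69 = 0.907875
Denominator = 1 + 3*0.9^2/8 = 1 + 0.303750 = 1.303750
eta = 0.907875 / 1.303750
eta = 0.6964 m

0.6964


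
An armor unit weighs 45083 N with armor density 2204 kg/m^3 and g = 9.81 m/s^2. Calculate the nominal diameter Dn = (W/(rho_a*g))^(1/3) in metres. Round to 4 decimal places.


V = W / (rho_a * g)
V = 45083 / (2204 * 9.81)
V = 45083 / 21621.24
V = 2.085126 m^3
Dn = V^(1/3) = 2.085126^(1/3)
Dn = 1.2775 m

1.2775


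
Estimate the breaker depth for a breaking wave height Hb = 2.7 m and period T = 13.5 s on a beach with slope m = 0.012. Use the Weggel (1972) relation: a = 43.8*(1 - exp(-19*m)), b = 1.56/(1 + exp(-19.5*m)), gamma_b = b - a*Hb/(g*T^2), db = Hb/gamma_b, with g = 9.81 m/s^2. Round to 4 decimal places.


a = 43.8 * (1 - exp(-19 * m))
exp(-19 * 0.012) = exp(-0.2280) = 0.796124
a = 43.8 * (1 - 0.796124) = 8.929757
b = 1.56 / (1 + exp(-19.5 * m))
exp(-19.5 * 0.012) = exp(-0.2340) = 0.791362
b = 1.56 / (1 + 0.791362) = 0.870846
Hb / (g * T^2) = 2.7 / (9.81 * 13.5^2) = 2.7 / 1787.8725 = 0.00151017
gamma_b = b - a * Hb/(g*T^2) = 0.870846 - 8.929757 * 0.00151017 = 0.857360
db = Hb / gamma_b = 2.7 / 0.857360
db = 3.1492 m

3.1492


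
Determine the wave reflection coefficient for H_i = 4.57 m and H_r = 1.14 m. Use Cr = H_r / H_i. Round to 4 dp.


Cr = H_r / H_i
Cr = 1.14 / 4.57
Cr = 0.2495

0.2495


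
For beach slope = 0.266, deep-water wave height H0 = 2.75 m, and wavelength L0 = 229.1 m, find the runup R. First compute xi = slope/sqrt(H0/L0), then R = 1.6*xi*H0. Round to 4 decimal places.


xi = slope / sqrt(H0/L0)
H0/L0 = 2.75/229.1 = 0.012003
sqrt(0.012003) = 0.109560
xi = 0.266 / 0.109560 = 2.427883
R = 1.6 * xi * H0 = 1.6 * 2.427883 * 2.75
R = 10.6827 m

10.6827


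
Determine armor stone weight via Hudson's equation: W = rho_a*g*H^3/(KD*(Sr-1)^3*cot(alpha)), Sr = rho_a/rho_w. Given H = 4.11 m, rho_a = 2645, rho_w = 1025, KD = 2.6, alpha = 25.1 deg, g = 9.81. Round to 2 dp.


Sr = rho_a / rho_w = 2645 / 1025 = 2.580488
(Sr - 1) = 1.580488
(Sr - 1)^3 = 3.947966
cot(25.1) = 1 / tan(25.1) = 1 / 0.468434 = 2.134771
Numerator = 2645 * 9.81 * 4.11^3 = 1801441.4418
Denominator = 2.6 * 3.947966 * 2.134771 = 21.912815
W = 1801441.4418 / 21.912815
W = 82209.49 N

82209.49


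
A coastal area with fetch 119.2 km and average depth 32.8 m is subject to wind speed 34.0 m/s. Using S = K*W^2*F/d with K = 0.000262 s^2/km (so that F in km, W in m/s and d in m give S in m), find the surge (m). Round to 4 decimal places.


S = K * W^2 * F / d
W^2 = 34.0^2 = 1156.00
S = 0.000262 * 1156.00 * 119.2 / 32.8
Numerator = 0.000262 * 1156.00 * 119.2 = 36.102342
S = 36.102342 / 32.8 = 1.1007 m

1.1007
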